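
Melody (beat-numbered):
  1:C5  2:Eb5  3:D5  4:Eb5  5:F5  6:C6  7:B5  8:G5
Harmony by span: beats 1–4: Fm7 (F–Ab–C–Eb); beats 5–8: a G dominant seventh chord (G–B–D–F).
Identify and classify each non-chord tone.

D5 (beat 3) — neighbor tone; C6 (beat 6) — appoggiatura.

The harmony at that moment is F minor seventh chord (F, Ab, C, Eb); D5 is not a chord tone.
It is approached by step down from Eb5 and left by step up to Eb5.
Step away and step back to the same note — a neighbor tone (lower neighbor).
The harmony at that moment is G dominant seventh chord (G, B, D, F); C6 is not a chord tone.
It is approached by leap up from F5 and left by step down to B5.
Leap in, step out — an appoggiatura.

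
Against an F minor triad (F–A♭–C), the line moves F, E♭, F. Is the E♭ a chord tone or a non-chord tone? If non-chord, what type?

The harmony at that moment is F minor triad (F, A♭, C); E♭ is not a chord tone.
It is approached by step down from F and left by step up to F.
Step away and step back to the same note — a neighbor tone (lower neighbor).

Non-chord tone — a neighbor tone.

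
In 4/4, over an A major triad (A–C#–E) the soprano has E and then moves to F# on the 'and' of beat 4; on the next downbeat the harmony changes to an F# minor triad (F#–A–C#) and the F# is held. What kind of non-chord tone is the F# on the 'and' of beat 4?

The harmony at that moment is A major triad (A, C#, E); F# is not a chord tone.
It is approached by step up from E and then sustained as the same pitch into the next harmony.
Arriving early and becoming a chord tone when the harmony changes — an anticipation.

Anticipation.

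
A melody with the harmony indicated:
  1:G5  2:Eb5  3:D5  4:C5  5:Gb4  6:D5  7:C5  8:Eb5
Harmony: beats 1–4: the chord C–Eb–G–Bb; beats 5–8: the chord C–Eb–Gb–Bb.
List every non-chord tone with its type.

D5 (beat 3) — passing tone; D5 (beat 6) — appoggiatura.

The harmony at that moment is C minor seventh chord (C, Eb, G, Bb); D5 is not a chord tone.
It is approached by step down from Eb5 and left by step down to C5.
Step in, step out in the same direction — a passing tone.
The harmony at that moment is C half-diminished seventh chord (C, Eb, Gb, Bb); D5 is not a chord tone.
It is approached by leap up from Gb4 and left by step down to C5.
Leap in, step out — an appoggiatura.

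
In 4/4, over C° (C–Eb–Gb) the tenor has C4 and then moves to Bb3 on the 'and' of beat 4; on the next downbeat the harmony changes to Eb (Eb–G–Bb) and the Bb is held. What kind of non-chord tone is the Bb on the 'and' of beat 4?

The harmony at that moment is C diminished triad (C, Eb, Gb); Bb3 is not a chord tone.
It is approached by step down from C4 and then sustained as the same pitch into the next harmony.
Arriving early and becoming a chord tone when the harmony changes — an anticipation.

Anticipation.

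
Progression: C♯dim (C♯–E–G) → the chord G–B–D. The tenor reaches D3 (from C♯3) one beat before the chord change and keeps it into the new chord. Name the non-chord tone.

The harmony at that moment is C♯ diminished triad (C♯, E, G); D3 is not a chord tone.
It is approached by step up from C♯3 and then sustained as the same pitch into the next harmony.
Arriving early and becoming a chord tone when the harmony changes — an anticipation.

D3 is an anticipation.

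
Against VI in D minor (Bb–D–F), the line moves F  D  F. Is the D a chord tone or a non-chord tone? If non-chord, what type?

Chord tone (the third of Bb major triad).

Bb major triad contains Bb, D, F; D is the third, so it is a chord tone.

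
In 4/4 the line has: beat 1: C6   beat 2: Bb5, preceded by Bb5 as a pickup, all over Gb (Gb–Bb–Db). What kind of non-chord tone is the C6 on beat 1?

Upper neighbor tone.

The harmony at that moment is Gb major triad (Gb, Bb, Db); C6 is not a chord tone.
It is approached by step up from Bb5 and left by step down to Bb5.
Step away and step back to the same note — a neighbor tone (upper neighbor).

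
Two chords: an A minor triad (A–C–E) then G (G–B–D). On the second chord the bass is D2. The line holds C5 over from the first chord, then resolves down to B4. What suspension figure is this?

At the second chord the bass is D2. The suspended C5 lies a seventh above the bass; after resolving down by step to B4, the interval above the bass becomes a sixth.
Suspension figures are named by those two intervals: 7–6.

7–6 suspension.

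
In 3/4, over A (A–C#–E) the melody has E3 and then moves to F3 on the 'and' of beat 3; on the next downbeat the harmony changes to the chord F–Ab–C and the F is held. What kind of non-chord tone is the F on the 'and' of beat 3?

Anticipation.

The harmony at that moment is A major triad (A, C#, E); F3 is not a chord tone.
It is approached by step up from E3 and then sustained as the same pitch into the next harmony.
Arriving early and becoming a chord tone when the harmony changes — an anticipation.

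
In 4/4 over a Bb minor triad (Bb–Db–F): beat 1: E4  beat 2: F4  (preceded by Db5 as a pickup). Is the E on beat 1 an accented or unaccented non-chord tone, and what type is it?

Accented appoggiatura.

The harmony at that moment is Bb minor triad (Bb, Db, F); E4 is not a chord tone.
It is approached by leap down from Db5 and left by step up to F4.
Leap in, step out — an appoggiatura.
It falls on the downbeat, so it is accented.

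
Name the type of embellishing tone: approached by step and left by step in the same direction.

Passing tone.

Approach: by step. Departure: by step, continuing in the same direction.
Stepwise on both sides with no change of direction means the note fills in the space between two different chord tones — a passing tone. (Had it turned back to its starting note it would be a neighbor tone instead.)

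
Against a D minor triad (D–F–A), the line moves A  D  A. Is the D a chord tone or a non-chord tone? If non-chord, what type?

D minor triad contains D, F, A; D is the root, so it is a chord tone.

Chord tone (the root of D minor triad).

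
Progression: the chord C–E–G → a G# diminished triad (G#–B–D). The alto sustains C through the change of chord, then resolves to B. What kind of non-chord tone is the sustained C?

The harmony at that moment is G# diminished triad (G#, B, D); C is not a chord tone.
It is held over (the same pitch as the preceding C) and left by step down to B.
Held over from the previous chord and resolving down by step — a suspension.

C is a suspension.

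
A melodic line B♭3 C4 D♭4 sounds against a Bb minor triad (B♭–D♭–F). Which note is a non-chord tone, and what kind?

The harmony at that moment is B♭ minor triad (B♭, D♭, F); C4 is not a chord tone.
It is approached by step up from B♭3 and left by step up to D♭4.
Step in, step out in the same direction — a passing tone.

C4 is a passing tone.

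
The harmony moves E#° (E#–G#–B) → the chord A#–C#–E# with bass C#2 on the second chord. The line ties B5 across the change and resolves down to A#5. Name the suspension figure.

At the second chord the bass is C#2. The suspended B5 lies a seventh above the bass; after resolving down by step to A#5, the interval above the bass becomes a sixth.
Suspension figures are named by those two intervals: 7–6.

7–6 suspension.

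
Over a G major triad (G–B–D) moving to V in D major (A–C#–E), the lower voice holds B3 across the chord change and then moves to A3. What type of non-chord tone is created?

B3 is a suspension.

The harmony at that moment is A major triad (A, C#, E); B3 is not a chord tone.
It is held over (the same pitch as the preceding B3) and left by step down to A3.
Held over from the previous chord and resolving down by step — a suspension.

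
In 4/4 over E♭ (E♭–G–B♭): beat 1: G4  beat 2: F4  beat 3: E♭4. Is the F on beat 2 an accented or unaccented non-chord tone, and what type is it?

The harmony at that moment is E♭ major triad (E♭, G, B♭); F4 is not a chord tone.
It is approached by step down from G4 and left by step down to E♭4.
Step in, step out in the same direction — a passing tone.
It falls on a weak beat, so it is unaccented.

Unaccented passing tone.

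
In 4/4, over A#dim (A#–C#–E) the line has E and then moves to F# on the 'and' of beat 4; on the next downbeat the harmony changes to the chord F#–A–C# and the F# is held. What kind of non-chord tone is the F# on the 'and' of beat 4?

Anticipation.

The harmony at that moment is A# diminished triad (A#, C#, E); F# is not a chord tone.
It is approached by step up from E and then sustained as the same pitch into the next harmony.
Arriving early and becoming a chord tone when the harmony changes — an anticipation.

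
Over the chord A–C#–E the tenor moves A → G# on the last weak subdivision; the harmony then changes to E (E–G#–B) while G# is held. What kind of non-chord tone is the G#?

The harmony at that moment is A major triad (A, C#, E); G# is not a chord tone.
It is approached by step down from A and then sustained as the same pitch into the next harmony.
Arriving early and becoming a chord tone when the harmony changes — an anticipation.

G# is an anticipation.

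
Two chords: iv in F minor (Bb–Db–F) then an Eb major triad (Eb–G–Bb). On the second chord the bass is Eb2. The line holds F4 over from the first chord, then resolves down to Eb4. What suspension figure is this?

At the second chord the bass is Eb2. The suspended F4 lies a ninth above the bass; after resolving down by step to Eb4, the interval above the bass becomes an octave.
Suspension figures are named by those two intervals: 9–8.

9–8 suspension.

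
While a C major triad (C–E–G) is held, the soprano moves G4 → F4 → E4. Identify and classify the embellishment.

The harmony at that moment is C major triad (C, E, G); F4 is not a chord tone.
It is approached by step down from G4 and left by step down to E4.
Step in, step out in the same direction — a passing tone.

F4 is a passing tone.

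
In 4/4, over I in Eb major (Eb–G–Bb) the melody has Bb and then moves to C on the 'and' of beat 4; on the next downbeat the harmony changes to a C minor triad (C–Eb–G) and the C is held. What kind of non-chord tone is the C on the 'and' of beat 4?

The harmony at that moment is Eb major triad (Eb, G, Bb); C is not a chord tone.
It is approached by step up from Bb and then sustained as the same pitch into the next harmony.
Arriving early and becoming a chord tone when the harmony changes — an anticipation.

Anticipation.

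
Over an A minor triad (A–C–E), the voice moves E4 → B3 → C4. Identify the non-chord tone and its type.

The harmony at that moment is A minor triad (A, C, E); B3 is not a chord tone.
It is approached by leap down from E4 and left by step up to C4.
Leap in, step out — an appoggiatura.

B3 is an appoggiatura.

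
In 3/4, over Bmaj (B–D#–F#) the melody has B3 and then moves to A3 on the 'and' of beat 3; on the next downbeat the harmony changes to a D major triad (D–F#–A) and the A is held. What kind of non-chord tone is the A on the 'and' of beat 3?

The harmony at that moment is B major triad (B, D#, F#); A3 is not a chord tone.
It is approached by step down from B3 and then sustained as the same pitch into the next harmony.
Arriving early and becoming a chord tone when the harmony changes — an anticipation.

Anticipation.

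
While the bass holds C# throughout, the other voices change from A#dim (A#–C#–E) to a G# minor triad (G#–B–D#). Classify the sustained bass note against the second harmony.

Pedal tone (pedal point).

The harmony at that moment is G# minor triad (G#, B, D#); C# is not a chord tone.
It is held over (the same pitch as the preceding C#) and then sustained as the same pitch into the next harmony.
Sustained through a change of harmony — a pedal tone.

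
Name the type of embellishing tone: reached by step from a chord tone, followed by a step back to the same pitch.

Approach: by step. Departure: by step in the opposite direction, back to the starting pitch.
Stepwise on both sides but reversing to return to the same chord tone — a neighbor tone. (Had it continued onward in the same direction it would be a passing tone instead.)

Neighbor tone.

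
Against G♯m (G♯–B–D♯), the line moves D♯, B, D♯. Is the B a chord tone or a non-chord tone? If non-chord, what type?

Chord tone (the third of G# minor triad).

G# minor triad contains G♯, B, D♯; B is the third, so it is a chord tone.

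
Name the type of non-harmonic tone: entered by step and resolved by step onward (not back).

Approach: by step. Departure: by step, continuing in the same direction.
Stepwise on both sides with no change of direction means the note fills in the space between two different chord tones — a passing tone. (Had it turned back to its starting note it would be a neighbor tone instead.)

Passing tone.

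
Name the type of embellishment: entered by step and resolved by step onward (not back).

Approach: by step. Departure: by step, continuing in the same direction.
Stepwise on both sides with no change of direction means the note fills in the space between two different chord tones — a passing tone. (Had it turned back to its starting note it would be a neighbor tone instead.)

Passing tone.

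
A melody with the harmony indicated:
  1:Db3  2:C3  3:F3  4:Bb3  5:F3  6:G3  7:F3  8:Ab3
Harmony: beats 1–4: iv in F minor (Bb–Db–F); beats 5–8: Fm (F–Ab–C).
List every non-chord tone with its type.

C3 (beat 2) — escape tone; G3 (beat 6) — neighbor tone.

The harmony at that moment is Bb minor triad (Bb, Db, F); C3 is not a chord tone.
It is approached by step down from Db3 and left by leap up to F3.
Step in, leap out — an escape tone.
The harmony at that moment is F minor triad (F, Ab, C); G3 is not a chord tone.
It is approached by step up from F3 and left by step down to F3.
Step away and step back to the same note — a neighbor tone (upper neighbor).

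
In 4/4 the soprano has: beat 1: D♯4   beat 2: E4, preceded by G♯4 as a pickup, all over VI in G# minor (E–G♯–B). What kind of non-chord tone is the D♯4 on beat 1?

Appoggiatura.

The harmony at that moment is E major triad (E, G♯, B); D♯4 is not a chord tone.
It is approached by leap down from G♯4 and left by step up to E4.
Leap in, step out, metrically accented — an appoggiatura.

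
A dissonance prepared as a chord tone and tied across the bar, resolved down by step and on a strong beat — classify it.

Suspension.

Approach: by preparation — the pitch is first a chord tone, then held (tied or repeated) while the harmony changes under it. Departure: down by step. Metric position: strong.
A prepared dissonance that resolves downward by step — a suspension. (The same figure resolving upward would be a retardation.)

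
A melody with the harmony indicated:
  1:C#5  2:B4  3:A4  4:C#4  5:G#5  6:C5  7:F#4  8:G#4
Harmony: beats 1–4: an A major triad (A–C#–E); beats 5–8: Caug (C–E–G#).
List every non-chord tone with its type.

B4 (beat 2) — passing tone; F#4 (beat 7) — appoggiatura.

The harmony at that moment is A major triad (A, C#, E); B4 is not a chord tone.
It is approached by step down from C#5 and left by step down to A4.
Step in, step out in the same direction — a passing tone.
The harmony at that moment is C augmented triad (C, E, G#); F#4 is not a chord tone.
It is approached by leap down from C5 and left by step up to G#4.
Leap in, step out — an appoggiatura.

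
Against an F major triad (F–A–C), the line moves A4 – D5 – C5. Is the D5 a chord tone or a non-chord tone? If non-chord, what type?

The harmony at that moment is F major triad (F, A, C); D5 is not a chord tone.
It is approached by leap up from A4 and left by step down to C5.
Leap in, step out — an appoggiatura.

Non-chord tone — an appoggiatura.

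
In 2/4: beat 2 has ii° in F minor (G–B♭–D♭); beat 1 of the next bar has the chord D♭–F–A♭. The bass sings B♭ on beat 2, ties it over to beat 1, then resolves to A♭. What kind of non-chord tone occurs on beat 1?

Suspension.

The harmony at that moment is D♭ major triad (D♭, F, A♭); B♭ is not a chord tone.
It is held over (the same pitch as the preceding B♭) and left by step down to A♭.
Held over from the previous chord and resolving down by step — a suspension.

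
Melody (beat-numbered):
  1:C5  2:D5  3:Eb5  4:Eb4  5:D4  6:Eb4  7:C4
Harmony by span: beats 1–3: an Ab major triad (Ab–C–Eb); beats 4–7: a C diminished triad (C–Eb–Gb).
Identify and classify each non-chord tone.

The harmony at that moment is Ab major triad (Ab, C, Eb); D5 is not a chord tone.
It is approached by step up from C5 and left by step up to Eb5.
Step in, step out in the same direction — a passing tone.
The harmony at that moment is C diminished triad (C, Eb, Gb); D4 is not a chord tone.
It is approached by step down from Eb4 and left by step up to Eb4.
Step away and step back to the same note — a neighbor tone (lower neighbor).

D5 (beat 2) — passing tone; D4 (beat 5) — neighbor tone.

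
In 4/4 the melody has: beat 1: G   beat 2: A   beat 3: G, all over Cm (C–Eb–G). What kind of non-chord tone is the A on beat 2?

Upper neighbor tone.

The harmony at that moment is C minor triad (C, Eb, G); A is not a chord tone.
It is approached by step up from G and left by step down to G.
Step away and step back to the same note — a neighbor tone (upper neighbor).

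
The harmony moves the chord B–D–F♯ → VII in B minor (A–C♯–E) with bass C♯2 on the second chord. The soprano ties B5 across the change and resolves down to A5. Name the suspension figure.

At the second chord the bass is C♯2. The suspended B5 lies a seventh above the bass; after resolving down by step to A5, the interval above the bass becomes a sixth.
Suspension figures are named by those two intervals: 7–6.

7–6 suspension.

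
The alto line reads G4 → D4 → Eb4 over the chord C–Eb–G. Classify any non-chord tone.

D4 is an appoggiatura.

The harmony at that moment is C minor triad (C, Eb, G); D4 is not a chord tone.
It is approached by leap down from G4 and left by step up to Eb4.
Leap in, step out — an appoggiatura.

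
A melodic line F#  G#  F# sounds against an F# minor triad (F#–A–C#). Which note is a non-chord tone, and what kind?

G# is a neighbor tone.

The harmony at that moment is F# minor triad (F#, A, C#); G# is not a chord tone.
It is approached by step up from F# and left by step down to F#.
Step away and step back to the same note — a neighbor tone (upper neighbor).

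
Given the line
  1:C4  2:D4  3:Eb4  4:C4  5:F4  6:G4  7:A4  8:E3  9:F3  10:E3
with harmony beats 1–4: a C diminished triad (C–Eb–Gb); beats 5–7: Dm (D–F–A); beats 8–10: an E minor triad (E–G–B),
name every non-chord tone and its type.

D4 (beat 2) — passing tone; G4 (beat 6) — passing tone; F3 (beat 9) — neighbor tone.

The harmony at that moment is C diminished triad (C, Eb, Gb); D4 is not a chord tone.
It is approached by step up from C4 and left by step up to Eb4.
Step in, step out in the same direction — a passing tone.
The harmony at that moment is D minor triad (D, F, A); G4 is not a chord tone.
It is approached by step up from F4 and left by step up to A4.
Step in, step out in the same direction — a passing tone.
The harmony at that moment is E minor triad (E, G, B); F3 is not a chord tone.
It is approached by step up from E3 and left by step down to E3.
Step away and step back to the same note — a neighbor tone (upper neighbor).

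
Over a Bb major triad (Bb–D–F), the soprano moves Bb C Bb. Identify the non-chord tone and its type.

The harmony at that moment is Bb major triad (Bb, D, F); C is not a chord tone.
It is approached by step up from Bb and left by step down to Bb.
Step away and step back to the same note — a neighbor tone (upper neighbor).

C is a neighbor tone.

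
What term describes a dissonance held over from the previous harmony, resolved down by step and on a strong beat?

Approach: by preparation — the pitch is first a chord tone, then held (tied or repeated) while the harmony changes under it. Departure: down by step. Metric position: strong.
A prepared dissonance that resolves downward by step — a suspension. (The same figure resolving upward would be a retardation.)

Suspension.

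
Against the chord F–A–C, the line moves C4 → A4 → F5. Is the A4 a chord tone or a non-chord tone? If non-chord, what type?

Chord tone (the third of F major triad).

F major triad contains F, A, C; A is the third, so it is a chord tone.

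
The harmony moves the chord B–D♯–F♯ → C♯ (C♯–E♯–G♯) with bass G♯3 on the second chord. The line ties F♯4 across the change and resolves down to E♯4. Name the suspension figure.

7–6 suspension.

At the second chord the bass is G♯3. The suspended F♯4 lies a seventh above the bass; after resolving down by step to E♯4, the interval above the bass becomes a sixth.
Suspension figures are named by those two intervals: 7–6.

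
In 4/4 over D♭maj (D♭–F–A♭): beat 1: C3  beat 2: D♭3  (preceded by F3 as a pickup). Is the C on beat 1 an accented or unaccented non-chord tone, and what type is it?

The harmony at that moment is D♭ major triad (D♭, F, A♭); C3 is not a chord tone.
It is approached by leap down from F3 and left by step up to D♭3.
Leap in, step out — an appoggiatura.
It falls on the downbeat, so it is accented.

Accented appoggiatura.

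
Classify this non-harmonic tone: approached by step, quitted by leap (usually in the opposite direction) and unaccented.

Escape tone.

Approach: by step. Departure: by leap. Metric position: weak.
Step in, leap out, from a weak position — an escape tone (échappée). (It is the mirror image of the appoggiatura, which leaps in and steps out on a strong beat.)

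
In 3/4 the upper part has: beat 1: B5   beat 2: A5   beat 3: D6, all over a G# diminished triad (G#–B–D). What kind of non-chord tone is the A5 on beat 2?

Escape tone.

The harmony at that moment is G# diminished triad (G#, B, D); A5 is not a chord tone.
It is approached by step down from B5 and left by leap up to D6.
Step in, leap out, on a weak beat — an escape tone.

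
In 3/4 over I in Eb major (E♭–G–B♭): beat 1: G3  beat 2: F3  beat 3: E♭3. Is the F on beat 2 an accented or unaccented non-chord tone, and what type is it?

Unaccented passing tone.

The harmony at that moment is E♭ major triad (E♭, G, B♭); F3 is not a chord tone.
It is approached by step down from G3 and left by step down to E♭3.
Step in, step out in the same direction — a passing tone.
It falls on a weak beat, so it is unaccented.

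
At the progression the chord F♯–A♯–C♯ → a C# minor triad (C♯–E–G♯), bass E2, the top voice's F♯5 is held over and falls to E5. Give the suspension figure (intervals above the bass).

9–8 suspension.

At the second chord the bass is E2. The suspended F♯5 lies a ninth above the bass; after resolving down by step to E5, the interval above the bass becomes an octave.
Suspension figures are named by those two intervals: 9–8.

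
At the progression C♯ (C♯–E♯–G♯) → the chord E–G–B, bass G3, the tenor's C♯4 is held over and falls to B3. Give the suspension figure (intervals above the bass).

4–3 suspension.

At the second chord the bass is G3. The suspended C♯4 lies a fourth above the bass; after resolving down by step to B3, the interval above the bass becomes a third.
Suspension figures are named by those two intervals: 4–3.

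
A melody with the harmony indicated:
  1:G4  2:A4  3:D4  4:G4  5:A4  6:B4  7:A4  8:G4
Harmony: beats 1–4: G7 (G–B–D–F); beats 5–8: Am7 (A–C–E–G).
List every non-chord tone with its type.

A4 (beat 2) — escape tone; B4 (beat 6) — neighbor tone.

The harmony at that moment is G dominant seventh chord (G, B, D, F); A4 is not a chord tone.
It is approached by step up from G4 and left by leap down to D4.
Step in, leap out — an escape tone.
The harmony at that moment is A minor seventh chord (A, C, E, G); B4 is not a chord tone.
It is approached by step up from A4 and left by step down to A4.
Step away and step back to the same note — a neighbor tone (upper neighbor).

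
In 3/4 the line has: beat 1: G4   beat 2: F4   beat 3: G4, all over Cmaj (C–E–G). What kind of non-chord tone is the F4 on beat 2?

Lower neighbor tone.

The harmony at that moment is C major triad (C, E, G); F4 is not a chord tone.
It is approached by step down from G4 and left by step up to G4.
Step away and step back to the same note — a neighbor tone (lower neighbor).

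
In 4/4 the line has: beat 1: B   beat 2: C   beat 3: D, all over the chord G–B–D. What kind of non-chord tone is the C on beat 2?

The harmony at that moment is G major triad (G, B, D); C is not a chord tone.
It is approached by step up from B and left by step up to D.
Step in, step out in the same direction — a passing tone.

Passing tone.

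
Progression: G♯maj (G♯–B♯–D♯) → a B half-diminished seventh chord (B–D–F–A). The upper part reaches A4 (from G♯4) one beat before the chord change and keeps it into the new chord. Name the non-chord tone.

The harmony at that moment is G♯ major triad (G♯, B♯, D♯); A4 is not a chord tone.
It is approached by step up from G♯4 and then sustained as the same pitch into the next harmony.
Arriving early and becoming a chord tone when the harmony changes — an anticipation.

A4 is an anticipation.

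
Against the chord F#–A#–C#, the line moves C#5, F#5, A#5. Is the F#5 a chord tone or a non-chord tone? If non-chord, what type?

Chord tone (the root of F# major triad).

F# major triad contains F#, A#, C#; F# is the root, so it is a chord tone.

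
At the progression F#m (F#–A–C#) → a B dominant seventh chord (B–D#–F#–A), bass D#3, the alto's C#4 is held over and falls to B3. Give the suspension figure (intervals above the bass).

7–6 suspension.

At the second chord the bass is D#3. The suspended C#4 lies a seventh above the bass; after resolving down by step to B3, the interval above the bass becomes a sixth.
Suspension figures are named by those two intervals: 7–6.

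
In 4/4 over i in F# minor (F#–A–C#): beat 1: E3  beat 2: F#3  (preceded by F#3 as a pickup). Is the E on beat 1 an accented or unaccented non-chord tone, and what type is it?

Accented neighbor tone.

The harmony at that moment is F# minor triad (F#, A, C#); E3 is not a chord tone.
It is approached by step down from F#3 and left by step up to F#3.
Step away and step back to the same note — a neighbor tone (lower neighbor).
It falls on the downbeat, so it is accented.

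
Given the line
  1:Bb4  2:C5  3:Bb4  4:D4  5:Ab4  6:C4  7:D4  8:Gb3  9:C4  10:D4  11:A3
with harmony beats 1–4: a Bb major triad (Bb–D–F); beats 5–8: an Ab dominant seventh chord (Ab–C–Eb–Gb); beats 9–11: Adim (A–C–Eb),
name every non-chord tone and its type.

C5 (beat 2) — neighbor tone; D4 (beat 7) — escape tone; D4 (beat 10) — escape tone.

The harmony at that moment is Bb major triad (Bb, D, F); C5 is not a chord tone.
It is approached by step up from Bb4 and left by step down to Bb4.
Step away and step back to the same note — a neighbor tone (upper neighbor).
The harmony at that moment is Ab dominant seventh chord (Ab, C, Eb, Gb); D4 is not a chord tone.
It is approached by step up from C4 and left by leap down to Gb3.
Step in, leap out — an escape tone.
The harmony at that moment is A diminished triad (A, C, Eb); D4 is not a chord tone.
It is approached by step up from C4 and left by leap down to A3.
Step in, leap out — an escape tone.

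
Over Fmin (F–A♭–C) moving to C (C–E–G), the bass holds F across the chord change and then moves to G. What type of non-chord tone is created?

F is a retardation.

The harmony at that moment is C major triad (C, E, G); F is not a chord tone.
It is held over (the same pitch as the preceding F) and left by step up to G.
Held over from the previous chord and resolving up by step — a retardation.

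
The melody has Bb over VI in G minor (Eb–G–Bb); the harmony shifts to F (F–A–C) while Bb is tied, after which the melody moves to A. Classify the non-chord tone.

The harmony at that moment is F major triad (F, A, C); Bb is not a chord tone.
It is held over (the same pitch as the preceding Bb) and left by step down to A.
Held over from the previous chord and resolving down by step — a suspension.

Bb is a suspension.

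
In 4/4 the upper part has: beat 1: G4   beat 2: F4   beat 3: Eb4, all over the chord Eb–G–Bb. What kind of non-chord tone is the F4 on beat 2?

The harmony at that moment is Eb major triad (Eb, G, Bb); F4 is not a chord tone.
It is approached by step down from G4 and left by step down to Eb4.
Step in, step out in the same direction — a passing tone.

Passing tone.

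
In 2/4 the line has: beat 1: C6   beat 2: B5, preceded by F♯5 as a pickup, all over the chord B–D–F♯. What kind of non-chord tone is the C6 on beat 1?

Appoggiatura.

The harmony at that moment is B minor triad (B, D, F♯); C6 is not a chord tone.
It is approached by leap up from F♯5 and left by step down to B5.
Leap in, step out, metrically accented — an appoggiatura.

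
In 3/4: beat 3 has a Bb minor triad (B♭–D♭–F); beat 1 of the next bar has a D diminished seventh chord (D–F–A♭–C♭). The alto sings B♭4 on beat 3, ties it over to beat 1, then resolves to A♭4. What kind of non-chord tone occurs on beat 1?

The harmony at that moment is D diminished seventh chord (D, F, A♭, C♭); B♭4 is not a chord tone.
It is held over (the same pitch as the preceding B♭4) and left by step down to A♭4.
Held over from the previous chord and resolving down by step — a suspension.

Suspension.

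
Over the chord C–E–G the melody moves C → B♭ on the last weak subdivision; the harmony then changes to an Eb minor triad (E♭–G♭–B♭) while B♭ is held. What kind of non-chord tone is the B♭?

The harmony at that moment is C major triad (C, E, G); B♭ is not a chord tone.
It is approached by step down from C and then sustained as the same pitch into the next harmony.
Arriving early and becoming a chord tone when the harmony changes — an anticipation.

B♭ is an anticipation.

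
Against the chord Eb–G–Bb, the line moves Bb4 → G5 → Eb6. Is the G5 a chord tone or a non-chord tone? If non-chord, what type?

Chord tone (the third of Eb major triad).

Eb major triad contains Eb, G, Bb; G is the third, so it is a chord tone.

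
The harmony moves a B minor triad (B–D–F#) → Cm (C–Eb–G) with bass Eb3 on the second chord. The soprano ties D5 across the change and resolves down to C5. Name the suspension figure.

7–6 suspension.

At the second chord the bass is Eb3. The suspended D5 lies a seventh above the bass; after resolving down by step to C5, the interval above the bass becomes a sixth.
Suspension figures are named by those two intervals: 7–6.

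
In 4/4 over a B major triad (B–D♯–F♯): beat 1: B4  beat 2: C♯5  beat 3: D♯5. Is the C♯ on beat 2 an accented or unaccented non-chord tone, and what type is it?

The harmony at that moment is B major triad (B, D♯, F♯); C♯5 is not a chord tone.
It is approached by step up from B4 and left by step up to D♯5.
Step in, step out in the same direction — a passing tone.
It falls on a weak beat, so it is unaccented.

Unaccented passing tone.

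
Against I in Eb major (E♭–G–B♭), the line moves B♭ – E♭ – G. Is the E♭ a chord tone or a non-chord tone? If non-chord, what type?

Chord tone (the root of Eb major triad).

Eb major triad contains E♭, G, B♭; E♭ is the root, so it is a chord tone.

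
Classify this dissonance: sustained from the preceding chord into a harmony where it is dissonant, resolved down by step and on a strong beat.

Suspension.

Approach: by preparation — the pitch is first a chord tone, then held (tied or repeated) while the harmony changes under it. Departure: down by step. Metric position: strong.
A prepared dissonance that resolves downward by step — a suspension. (The same figure resolving upward would be a retardation.)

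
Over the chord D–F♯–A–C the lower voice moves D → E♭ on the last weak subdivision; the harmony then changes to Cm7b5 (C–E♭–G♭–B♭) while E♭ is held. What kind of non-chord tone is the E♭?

E♭ is an anticipation.

The harmony at that moment is D dominant seventh chord (D, F♯, A, C); E♭ is not a chord tone.
It is approached by step up from D and then sustained as the same pitch into the next harmony.
Arriving early and becoming a chord tone when the harmony changes — an anticipation.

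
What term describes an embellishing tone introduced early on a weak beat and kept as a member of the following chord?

Approach: ahead of the chord change (typically by step), so it is dissonant against the current harmony. Departure: none — the same pitch is restated or held and is a chord tone of the new harmony.
Dissonant first, consonant once the harmony catches up: the note simply arrives early — an anticipation. (The reverse timing, consonant first and dissonant after the change, would be a suspension or retardation.)

Anticipation.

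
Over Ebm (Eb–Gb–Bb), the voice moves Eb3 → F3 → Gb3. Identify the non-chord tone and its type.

The harmony at that moment is Eb minor triad (Eb, Gb, Bb); F3 is not a chord tone.
It is approached by step up from Eb3 and left by step up to Gb3.
Step in, step out in the same direction — a passing tone.

F3 is a passing tone.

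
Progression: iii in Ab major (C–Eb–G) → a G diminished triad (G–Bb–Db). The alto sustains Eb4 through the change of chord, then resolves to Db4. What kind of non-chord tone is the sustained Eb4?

Eb4 is a suspension.

The harmony at that moment is G diminished triad (G, Bb, Db); Eb4 is not a chord tone.
It is held over (the same pitch as the preceding Eb4) and left by step down to Db4.
Held over from the previous chord and resolving down by step — a suspension.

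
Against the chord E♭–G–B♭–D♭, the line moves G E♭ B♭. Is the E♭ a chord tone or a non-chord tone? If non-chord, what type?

Chord tone (the root of Eb dominant seventh chord).

Eb dominant seventh chord contains E♭, G, B♭, D♭; E♭ is the root, so it is a chord tone.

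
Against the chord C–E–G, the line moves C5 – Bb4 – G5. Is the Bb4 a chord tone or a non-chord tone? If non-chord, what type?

The harmony at that moment is C major triad (C, E, G); Bb4 is not a chord tone.
It is approached by step down from C5 and left by leap up to G5.
Step in, leap out — an escape tone.

Non-chord tone — an escape tone.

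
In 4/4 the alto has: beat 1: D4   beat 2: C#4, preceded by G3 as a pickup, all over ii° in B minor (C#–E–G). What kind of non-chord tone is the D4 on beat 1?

Appoggiatura.

The harmony at that moment is C# diminished triad (C#, E, G); D4 is not a chord tone.
It is approached by leap up from G3 and left by step down to C#4.
Leap in, step out, metrically accented — an appoggiatura.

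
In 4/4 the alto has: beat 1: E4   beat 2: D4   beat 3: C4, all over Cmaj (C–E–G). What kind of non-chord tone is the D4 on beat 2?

The harmony at that moment is C major triad (C, E, G); D4 is not a chord tone.
It is approached by step down from E4 and left by step down to C4.
Step in, step out in the same direction — a passing tone.

Passing tone.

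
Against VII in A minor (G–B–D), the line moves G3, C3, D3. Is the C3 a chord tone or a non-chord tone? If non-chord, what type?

The harmony at that moment is G major triad (G, B, D); C3 is not a chord tone.
It is approached by leap down from G3 and left by step up to D3.
Leap in, step out — an appoggiatura.

Non-chord tone — an appoggiatura.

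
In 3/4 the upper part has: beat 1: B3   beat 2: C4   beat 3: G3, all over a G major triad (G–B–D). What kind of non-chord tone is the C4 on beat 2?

Escape tone.

The harmony at that moment is G major triad (G, B, D); C4 is not a chord tone.
It is approached by step up from B3 and left by leap down to G3.
Step in, leap out, on a weak beat — an escape tone.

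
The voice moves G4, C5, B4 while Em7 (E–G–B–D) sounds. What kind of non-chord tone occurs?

C5 is an appoggiatura.

The harmony at that moment is E minor seventh chord (E, G, B, D); C5 is not a chord tone.
It is approached by leap up from G4 and left by step down to B4.
Leap in, step out — an appoggiatura.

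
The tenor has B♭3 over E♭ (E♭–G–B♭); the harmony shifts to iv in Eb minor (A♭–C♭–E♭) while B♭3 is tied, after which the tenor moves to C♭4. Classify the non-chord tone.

The harmony at that moment is A♭ minor triad (A♭, C♭, E♭); B♭3 is not a chord tone.
It is held over (the same pitch as the preceding B♭3) and left by step up to C♭4.
Held over from the previous chord and resolving up by step — a retardation.

B♭3 is a retardation.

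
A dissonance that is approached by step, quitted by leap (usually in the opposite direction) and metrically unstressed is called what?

Escape tone.

Approach: by step. Departure: by leap. Metric position: weak.
Step in, leap out, from a weak position — an escape tone (échappée). (It is the mirror image of the appoggiatura, which leaps in and steps out on a strong beat.)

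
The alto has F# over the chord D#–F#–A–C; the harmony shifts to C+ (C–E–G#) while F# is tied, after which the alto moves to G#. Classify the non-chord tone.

The harmony at that moment is C augmented triad (C, E, G#); F# is not a chord tone.
It is held over (the same pitch as the preceding F#) and left by step up to G#.
Held over from the previous chord and resolving up by step — a retardation.

F# is a retardation.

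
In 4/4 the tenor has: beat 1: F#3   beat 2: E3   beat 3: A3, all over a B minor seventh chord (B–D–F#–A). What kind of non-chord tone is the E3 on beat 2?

Escape tone.

The harmony at that moment is B minor seventh chord (B, D, F#, A); E3 is not a chord tone.
It is approached by step down from F#3 and left by leap up to A3.
Step in, leap out, on a weak beat — an escape tone.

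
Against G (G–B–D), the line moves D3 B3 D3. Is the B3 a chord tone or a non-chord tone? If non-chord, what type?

Chord tone (the third of G major triad).

G major triad contains G, B, D; B is the third, so it is a chord tone.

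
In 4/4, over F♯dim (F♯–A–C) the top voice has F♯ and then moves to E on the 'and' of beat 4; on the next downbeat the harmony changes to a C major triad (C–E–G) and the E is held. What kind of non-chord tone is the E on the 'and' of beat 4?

Anticipation.

The harmony at that moment is F♯ diminished triad (F♯, A, C); E is not a chord tone.
It is approached by step down from F♯ and then sustained as the same pitch into the next harmony.
Arriving early and becoming a chord tone when the harmony changes — an anticipation.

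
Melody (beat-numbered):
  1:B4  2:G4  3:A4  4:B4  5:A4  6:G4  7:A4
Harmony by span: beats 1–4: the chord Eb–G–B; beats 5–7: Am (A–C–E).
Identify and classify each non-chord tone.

The harmony at that moment is Eb augmented triad (Eb, G, B); A4 is not a chord tone.
It is approached by step up from G4 and left by step up to B4.
Step in, step out in the same direction — a passing tone.
The harmony at that moment is A minor triad (A, C, E); G4 is not a chord tone.
It is approached by step down from A4 and left by step up to A4.
Step away and step back to the same note — a neighbor tone (lower neighbor).

A4 (beat 3) — passing tone; G4 (beat 6) — neighbor tone.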